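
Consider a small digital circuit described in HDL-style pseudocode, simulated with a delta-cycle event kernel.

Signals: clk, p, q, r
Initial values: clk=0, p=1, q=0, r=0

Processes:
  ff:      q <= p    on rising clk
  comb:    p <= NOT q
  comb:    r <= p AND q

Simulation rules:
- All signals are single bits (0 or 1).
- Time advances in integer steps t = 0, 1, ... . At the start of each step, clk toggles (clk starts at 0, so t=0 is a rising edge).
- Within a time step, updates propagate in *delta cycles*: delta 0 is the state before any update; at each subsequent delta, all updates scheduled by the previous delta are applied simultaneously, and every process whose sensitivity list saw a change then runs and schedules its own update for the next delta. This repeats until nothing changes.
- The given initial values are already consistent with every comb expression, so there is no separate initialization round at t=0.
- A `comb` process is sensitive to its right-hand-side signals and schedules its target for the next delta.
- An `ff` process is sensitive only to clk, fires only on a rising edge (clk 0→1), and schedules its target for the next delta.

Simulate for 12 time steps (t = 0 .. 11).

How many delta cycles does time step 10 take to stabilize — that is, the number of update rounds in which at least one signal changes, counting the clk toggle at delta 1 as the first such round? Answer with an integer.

t0.Δ0 q=0 p=1 r=0 clk=0
t0.Δ1 q=0 p=1 r=0 clk=1
t0.Δ2 q=1 p=1 r=0 clk=1
t0.Δ3 q=1 p=0 r=1 clk=1
t0.Δ4 q=1 p=0 r=0 clk=1
t1.Δ0 q=1 p=0 r=0 clk=1
t1.Δ1 q=1 p=0 r=0 clk=0
t2.Δ0 q=1 p=0 r=0 clk=0
t2.Δ1 q=1 p=0 r=0 clk=1
t2.Δ2 q=0 p=0 r=0 clk=1
t2.Δ3 q=0 p=1 r=0 clk=1
t3.Δ0 q=0 p=1 r=0 clk=1
t3.Δ1 q=0 p=1 r=0 clk=0
t4.Δ0 q=0 p=1 r=0 clk=0
t4.Δ1 q=0 p=1 r=0 clk=1
t4.Δ2 q=1 p=1 r=0 clk=1
t4.Δ3 q=1 p=0 r=1 clk=1
t4.Δ4 q=1 p=0 r=0 clk=1
t5.Δ0 q=1 p=0 r=0 clk=1
t5.Δ1 q=1 p=0 r=0 clk=0
t6.Δ0 q=1 p=0 r=0 clk=0
t6.Δ1 q=1 p=0 r=0 clk=1
t6.Δ2 q=0 p=0 r=0 clk=1
t6.Δ3 q=0 p=1 r=0 clk=1
t7.Δ0 q=0 p=1 r=0 clk=1
t7.Δ1 q=0 p=1 r=0 clk=0
t8.Δ0 q=0 p=1 r=0 clk=0
t8.Δ1 q=0 p=1 r=0 clk=1
t8.Δ2 q=1 p=1 r=0 clk=1
t8.Δ3 q=1 p=0 r=1 clk=1
t8.Δ4 q=1 p=0 r=0 clk=1
t9.Δ0 q=1 p=0 r=0 clk=1
t9.Δ1 q=1 p=0 r=0 clk=0
t10.Δ0 q=1 p=0 r=0 clk=0
t10.Δ1 q=1 p=0 r=0 clk=1
t10.Δ2 q=0 p=0 r=0 clk=1
t10.Δ3 q=0 p=1 r=0 clk=1
t11.Δ0 q=0 p=1 r=0 clk=1
t11.Δ1 q=0 p=1 r=0 clk=0

3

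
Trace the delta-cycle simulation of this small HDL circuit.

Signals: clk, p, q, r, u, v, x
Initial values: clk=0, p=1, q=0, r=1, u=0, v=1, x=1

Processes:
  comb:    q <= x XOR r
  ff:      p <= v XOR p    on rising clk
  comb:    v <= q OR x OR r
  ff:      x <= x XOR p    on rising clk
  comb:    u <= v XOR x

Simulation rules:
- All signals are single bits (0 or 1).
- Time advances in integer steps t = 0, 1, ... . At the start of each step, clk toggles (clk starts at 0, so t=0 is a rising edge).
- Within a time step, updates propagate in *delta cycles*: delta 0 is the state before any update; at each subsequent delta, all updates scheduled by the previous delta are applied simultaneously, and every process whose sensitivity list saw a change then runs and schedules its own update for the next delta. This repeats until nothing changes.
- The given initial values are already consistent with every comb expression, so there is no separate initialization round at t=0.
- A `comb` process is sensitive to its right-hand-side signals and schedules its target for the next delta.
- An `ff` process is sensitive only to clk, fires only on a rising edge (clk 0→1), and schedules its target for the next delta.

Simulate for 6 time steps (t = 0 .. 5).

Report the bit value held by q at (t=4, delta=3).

t=0 Δ0: clk=0 q=0 p=1 v=1 r=1 x=1 u=0
  Δ1: clk:0→1
  Δ2: p:1→0, x:1→0
  Δ3: q:0→1, u:0→1
  (3Δ to stable)
t=1 Δ0: clk=1 q=1 p=0 v=1 r=1 x=0 u=1
  Δ1: clk:1→0
  (1Δ to stable)
t=2 Δ0: clk=0 q=1 p=0 v=1 r=1 x=0 u=1
  Δ1: clk:0→1
  Δ2: p:0→1
  (2Δ to stable)
t=3 Δ0: clk=1 q=1 p=1 v=1 r=1 x=0 u=1
  Δ1: clk:1→0
  (1Δ to stable)
t=4 Δ0: clk=0 q=1 p=1 v=1 r=1 x=0 u=1
  Δ1: clk:0→1
  Δ2: p:1→0, x:0→1
  Δ3: q:1→0, u:1→0
  (3Δ to stable)
t=5 Δ0: clk=1 q=0 p=0 v=1 r=1 x=1 u=0
  Δ1: clk:1→0
  (1Δ to stable)

0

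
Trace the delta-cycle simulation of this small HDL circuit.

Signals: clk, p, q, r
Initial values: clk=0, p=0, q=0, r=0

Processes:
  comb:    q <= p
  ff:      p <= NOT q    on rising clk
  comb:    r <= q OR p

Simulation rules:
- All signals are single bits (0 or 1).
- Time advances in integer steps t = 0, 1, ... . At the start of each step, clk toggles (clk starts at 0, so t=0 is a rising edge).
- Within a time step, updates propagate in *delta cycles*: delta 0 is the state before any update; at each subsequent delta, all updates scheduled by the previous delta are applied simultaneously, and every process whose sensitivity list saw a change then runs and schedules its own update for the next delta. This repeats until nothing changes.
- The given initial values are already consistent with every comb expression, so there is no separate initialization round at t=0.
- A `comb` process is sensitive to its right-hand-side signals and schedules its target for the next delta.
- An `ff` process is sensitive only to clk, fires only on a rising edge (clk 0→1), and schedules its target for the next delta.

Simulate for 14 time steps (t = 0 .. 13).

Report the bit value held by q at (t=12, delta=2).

t=0 Δ0: r=0 p=0 clk=0 q=0
  Δ1: clk:0→1
  Δ2: p:0→1
  Δ3: r:0→1, q:0→1
  (3Δ to stable)
t=1 Δ0: r=1 p=1 clk=1 q=1
  Δ1: clk:1→0
  (1Δ to stable)
t=2 Δ0: r=1 p=1 clk=0 q=1
  Δ1: clk:0→1
  Δ2: p:1→0
  Δ3: q:1→0
  Δ4: r:1→0
  (4Δ to stable)
t=3 Δ0: r=0 p=0 clk=1 q=0
  Δ1: clk:1→0
  (1Δ to stable)
t=4 Δ0: r=0 p=0 clk=0 q=0
  Δ1: clk:0→1
  Δ2: p:0→1
  Δ3: r:0→1, q:0→1
  (3Δ to stable)
t=5 Δ0: r=1 p=1 clk=1 q=1
  Δ1: clk:1→0
  (1Δ to stable)
t=6 Δ0: r=1 p=1 clk=0 q=1
  Δ1: clk:0→1
  Δ2: p:1→0
  Δ3: q:1→0
  Δ4: r:1→0
  (4Δ to stable)
t=7 Δ0: r=0 p=0 clk=1 q=0
  Δ1: clk:1→0
  (1Δ to stable)
t=8 Δ0: r=0 p=0 clk=0 q=0
  Δ1: clk:0→1
  Δ2: p:0→1
  Δ3: r:0→1, q:0→1
  (3Δ to stable)
t=9 Δ0: r=1 p=1 clk=1 q=1
  Δ1: clk:1→0
  (1Δ to stable)
t=10 Δ0: r=1 p=1 clk=0 q=1
  Δ1: clk:0→1
  Δ2: p:1→0
  Δ3: q:1→0
  Δ4: r:1→0
  (4Δ to stable)
t=11 Δ0: r=0 p=0 clk=1 q=0
  Δ1: clk:1→0
  (1Δ to stable)
t=12 Δ0: r=0 p=0 clk=0 q=0
  Δ1: clk:0→1
  Δ2: p:0→1
  Δ3: r:0→1, q:0→1
  (3Δ to stable)
t=13 Δ0: r=1 p=1 clk=1 q=1
  Δ1: clk:1→0
  (1Δ to stable)

0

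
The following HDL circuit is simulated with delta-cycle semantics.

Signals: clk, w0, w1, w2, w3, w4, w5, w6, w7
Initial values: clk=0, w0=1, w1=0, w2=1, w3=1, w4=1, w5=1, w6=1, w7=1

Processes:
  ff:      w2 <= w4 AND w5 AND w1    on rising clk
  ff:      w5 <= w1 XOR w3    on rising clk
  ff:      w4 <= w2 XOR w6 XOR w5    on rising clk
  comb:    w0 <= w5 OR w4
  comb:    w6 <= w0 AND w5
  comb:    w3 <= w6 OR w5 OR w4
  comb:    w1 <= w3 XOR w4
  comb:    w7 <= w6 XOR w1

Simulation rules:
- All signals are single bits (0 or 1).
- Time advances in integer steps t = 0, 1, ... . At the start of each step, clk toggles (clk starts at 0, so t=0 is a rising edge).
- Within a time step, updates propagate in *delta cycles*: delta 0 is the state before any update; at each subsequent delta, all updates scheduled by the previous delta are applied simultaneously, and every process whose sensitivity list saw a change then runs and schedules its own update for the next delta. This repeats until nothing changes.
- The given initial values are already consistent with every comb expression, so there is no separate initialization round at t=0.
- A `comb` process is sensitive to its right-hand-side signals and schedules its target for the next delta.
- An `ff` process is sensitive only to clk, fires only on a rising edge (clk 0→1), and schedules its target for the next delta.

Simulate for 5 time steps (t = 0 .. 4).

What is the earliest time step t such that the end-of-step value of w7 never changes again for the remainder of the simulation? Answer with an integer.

2

t0.Δ0 w0=1 w7=1 w2=1 w1=0 clk=0 w3=1 w6=1 w4=1 w5=1
t0.Δ1 w0=1 w7=1 w2=1 w1=0 clk=1 w3=1 w6=1 w4=1 w5=1
t0.Δ2 w0=1 w7=1 w2=0 w1=0 clk=1 w3=1 w6=1 w4=1 w5=1
t1.Δ0 w0=1 w7=1 w2=0 w1=0 clk=1 w3=1 w6=1 w4=1 w5=1
t1.Δ1 w0=1 w7=1 w2=0 w1=0 clk=0 w3=1 w6=1 w4=1 w5=1
t2.Δ0 w0=1 w7=1 w2=0 w1=0 clk=0 w3=1 w6=1 w4=1 w5=1
t2.Δ1 w0=1 w7=1 w2=0 w1=0 clk=1 w3=1 w6=1 w4=1 w5=1
t2.Δ2 w0=1 w7=1 w2=0 w1=0 clk=1 w3=1 w6=1 w4=0 w5=1
t2.Δ3 w0=1 w7=1 w2=0 w1=1 clk=1 w3=1 w6=1 w4=0 w5=1
t2.Δ4 w0=1 w7=0 w2=0 w1=1 clk=1 w3=1 w6=1 w4=0 w5=1
t3.Δ0 w0=1 w7=0 w2=0 w1=1 clk=1 w3=1 w6=1 w4=0 w5=1
t3.Δ1 w0=1 w7=0 w2=0 w1=1 clk=0 w3=1 w6=1 w4=0 w5=1
t4.Δ0 w0=1 w7=0 w2=0 w1=1 clk=0 w3=1 w6=1 w4=0 w5=1
t4.Δ1 w0=1 w7=0 w2=0 w1=1 clk=1 w3=1 w6=1 w4=0 w5=1
t4.Δ2 w0=1 w7=0 w2=0 w1=1 clk=1 w3=1 w6=1 w4=0 w5=0
t4.Δ3 w0=0 w7=0 w2=0 w1=1 clk=1 w3=1 w6=0 w4=0 w5=0
t4.Δ4 w0=0 w7=1 w2=0 w1=1 clk=1 w3=0 w6=0 w4=0 w5=0
t4.Δ5 w0=0 w7=1 w2=0 w1=0 clk=1 w3=0 w6=0 w4=0 w5=0
t4.Δ6 w0=0 w7=0 w2=0 w1=0 clk=1 w3=0 w6=0 w4=0 w5=0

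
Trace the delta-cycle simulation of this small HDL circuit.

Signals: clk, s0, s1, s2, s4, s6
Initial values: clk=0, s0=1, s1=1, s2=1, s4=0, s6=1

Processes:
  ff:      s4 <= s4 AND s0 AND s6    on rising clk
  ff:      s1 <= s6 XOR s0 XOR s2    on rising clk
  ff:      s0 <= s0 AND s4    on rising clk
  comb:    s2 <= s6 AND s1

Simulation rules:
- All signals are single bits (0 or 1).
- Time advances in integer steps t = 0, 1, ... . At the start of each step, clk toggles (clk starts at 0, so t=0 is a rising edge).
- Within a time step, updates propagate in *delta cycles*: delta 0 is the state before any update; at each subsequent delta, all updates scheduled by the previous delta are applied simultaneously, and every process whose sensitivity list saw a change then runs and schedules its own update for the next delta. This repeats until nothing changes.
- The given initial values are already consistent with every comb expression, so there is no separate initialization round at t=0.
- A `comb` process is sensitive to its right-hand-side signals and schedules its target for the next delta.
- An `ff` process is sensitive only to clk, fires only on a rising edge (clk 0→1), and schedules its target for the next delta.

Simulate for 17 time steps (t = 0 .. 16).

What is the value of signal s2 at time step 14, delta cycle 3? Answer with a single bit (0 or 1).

0

[bits: s0,s6,clk,s2,s1,s4]
t=0: Δ0=110110 Δ1=111110 Δ2=011110 | 2Δ
t=1: Δ0=011110 Δ1=010110 | 1Δ
t=2: Δ0=010110 Δ1=011110 Δ2=011100 Δ3=011000 | 3Δ
t=3: Δ0=011000 Δ1=010000 | 1Δ
t=4: Δ0=010000 Δ1=011000 Δ2=011010 Δ3=011110 | 3Δ
t=5: Δ0=011110 Δ1=010110 | 1Δ
t=6: Δ0=010110 Δ1=011110 Δ2=011100 Δ3=011000 | 3Δ
t=7: Δ0=011000 Δ1=010000 | 1Δ
t=8: Δ0=010000 Δ1=011000 Δ2=011010 Δ3=011110 | 3Δ
t=9: Δ0=011110 Δ1=010110 | 1Δ
t=10: Δ0=010110 Δ1=011110 Δ2=011100 Δ3=011000 | 3Δ
t=11: Δ0=011000 Δ1=010000 | 1Δ
t=12: Δ0=010000 Δ1=011000 Δ2=011010 Δ3=011110 | 3Δ
t=13: Δ0=011110 Δ1=010110 | 1Δ
t=14: Δ0=010110 Δ1=011110 Δ2=011100 Δ3=011000 | 3Δ
t=15: Δ0=011000 Δ1=010000 | 1Δ
t=16: Δ0=010000 Δ1=011000 Δ2=011010 Δ3=011110 | 3Δ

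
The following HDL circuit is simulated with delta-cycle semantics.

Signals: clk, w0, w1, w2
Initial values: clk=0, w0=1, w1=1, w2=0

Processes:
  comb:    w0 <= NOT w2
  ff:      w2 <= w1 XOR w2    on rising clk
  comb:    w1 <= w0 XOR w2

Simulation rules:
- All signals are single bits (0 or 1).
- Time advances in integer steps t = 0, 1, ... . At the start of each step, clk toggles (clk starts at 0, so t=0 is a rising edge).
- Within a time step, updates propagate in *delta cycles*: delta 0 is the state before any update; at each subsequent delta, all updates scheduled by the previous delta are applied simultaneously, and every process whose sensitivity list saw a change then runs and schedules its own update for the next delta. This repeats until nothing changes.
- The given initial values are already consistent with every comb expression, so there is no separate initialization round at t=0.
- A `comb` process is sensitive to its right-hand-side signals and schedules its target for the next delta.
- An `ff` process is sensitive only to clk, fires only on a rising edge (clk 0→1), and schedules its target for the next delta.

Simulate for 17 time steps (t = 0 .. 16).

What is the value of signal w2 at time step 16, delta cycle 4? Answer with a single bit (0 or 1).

[bits: w2,w1,clk,w0]
t=0: Δ0=0101 Δ1=0111 Δ2=1111 Δ3=1010 Δ4=1110 | 4Δ
t=1: Δ0=1110 Δ1=1100 | 1Δ
t=2: Δ0=1100 Δ1=1110 Δ2=0110 Δ3=0011 Δ4=0111 | 4Δ
t=3: Δ0=0111 Δ1=0101 | 1Δ
t=4: Δ0=0101 Δ1=0111 Δ2=1111 Δ3=1010 Δ4=1110 | 4Δ
t=5: Δ0=1110 Δ1=1100 | 1Δ
t=6: Δ0=1100 Δ1=1110 Δ2=0110 Δ3=0011 Δ4=0111 | 4Δ
t=7: Δ0=0111 Δ1=0101 | 1Δ
t=8: Δ0=0101 Δ1=0111 Δ2=1111 Δ3=1010 Δ4=1110 | 4Δ
t=9: Δ0=1110 Δ1=1100 | 1Δ
t=10: Δ0=1100 Δ1=1110 Δ2=0110 Δ3=0011 Δ4=0111 | 4Δ
t=11: Δ0=0111 Δ1=0101 | 1Δ
t=12: Δ0=0101 Δ1=0111 Δ2=1111 Δ3=1010 Δ4=1110 | 4Δ
t=13: Δ0=1110 Δ1=1100 | 1Δ
t=14: Δ0=1100 Δ1=1110 Δ2=0110 Δ3=0011 Δ4=0111 | 4Δ
t=15: Δ0=0111 Δ1=0101 | 1Δ
t=16: Δ0=0101 Δ1=0111 Δ2=1111 Δ3=1010 Δ4=1110 | 4Δ

1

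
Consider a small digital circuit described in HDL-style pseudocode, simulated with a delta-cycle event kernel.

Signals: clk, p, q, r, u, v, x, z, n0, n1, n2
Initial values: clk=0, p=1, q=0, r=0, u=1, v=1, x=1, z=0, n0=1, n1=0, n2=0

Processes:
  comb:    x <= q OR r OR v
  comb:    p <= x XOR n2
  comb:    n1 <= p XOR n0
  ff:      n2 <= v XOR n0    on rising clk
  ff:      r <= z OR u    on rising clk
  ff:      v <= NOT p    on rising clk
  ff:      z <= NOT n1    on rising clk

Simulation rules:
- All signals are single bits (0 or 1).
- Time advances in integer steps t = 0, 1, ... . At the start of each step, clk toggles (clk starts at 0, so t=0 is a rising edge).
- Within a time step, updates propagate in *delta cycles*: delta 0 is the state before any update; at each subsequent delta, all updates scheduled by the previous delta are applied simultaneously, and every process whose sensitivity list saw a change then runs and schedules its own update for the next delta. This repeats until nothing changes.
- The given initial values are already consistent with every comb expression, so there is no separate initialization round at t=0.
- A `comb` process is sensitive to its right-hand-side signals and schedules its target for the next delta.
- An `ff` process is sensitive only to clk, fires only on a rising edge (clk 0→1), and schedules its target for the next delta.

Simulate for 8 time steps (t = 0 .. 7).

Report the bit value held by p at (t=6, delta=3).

1

[bits: z,n0,clk,p,x,u,v,r,n2,q,n1]
t=0: Δ0=01011110000 Δ1=01111110000 Δ2=11111101000 | 2Δ
t=1: Δ0=11111101000 Δ1=11011101000 | 1Δ
t=2: Δ0=11011101000 Δ1=11111101000 Δ2=11111101100 Δ3=11101101100 Δ4=11101101101 | 4Δ
t=3: Δ0=11101101101 Δ1=11001101101 | 1Δ
t=4: Δ0=11001101101 Δ1=11101101101 Δ2=01101111101 | 2Δ
t=5: Δ0=01101111101 Δ1=01001111101 | 1Δ
t=6: Δ0=01001111101 Δ1=01101111101 Δ2=01101111001 Δ3=01111111001 Δ4=01111111000 | 4Δ
t=7: Δ0=01111111000 Δ1=01011111000 | 1Δ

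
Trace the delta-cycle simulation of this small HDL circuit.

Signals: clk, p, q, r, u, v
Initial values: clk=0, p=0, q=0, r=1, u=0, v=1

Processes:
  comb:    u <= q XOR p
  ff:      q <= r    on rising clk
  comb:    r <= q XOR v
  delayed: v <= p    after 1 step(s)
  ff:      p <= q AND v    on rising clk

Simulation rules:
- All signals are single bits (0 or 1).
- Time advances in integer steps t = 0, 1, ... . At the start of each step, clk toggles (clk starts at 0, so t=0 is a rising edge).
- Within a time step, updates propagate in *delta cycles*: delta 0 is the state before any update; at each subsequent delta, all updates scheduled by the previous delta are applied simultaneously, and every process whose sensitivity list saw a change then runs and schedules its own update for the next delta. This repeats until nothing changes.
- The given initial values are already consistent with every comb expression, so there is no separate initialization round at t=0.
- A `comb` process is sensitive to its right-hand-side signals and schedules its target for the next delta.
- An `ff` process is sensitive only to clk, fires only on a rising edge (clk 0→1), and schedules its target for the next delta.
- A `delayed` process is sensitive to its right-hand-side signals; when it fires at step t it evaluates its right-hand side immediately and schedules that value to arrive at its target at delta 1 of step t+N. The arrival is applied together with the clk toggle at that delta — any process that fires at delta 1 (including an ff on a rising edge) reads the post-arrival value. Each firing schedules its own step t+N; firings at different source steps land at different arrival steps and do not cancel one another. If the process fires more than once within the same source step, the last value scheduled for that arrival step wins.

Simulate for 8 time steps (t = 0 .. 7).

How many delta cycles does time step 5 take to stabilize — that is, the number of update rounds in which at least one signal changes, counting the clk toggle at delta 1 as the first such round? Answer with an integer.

2

t=0 Δ0: p=0 clk=0 r=1 u=0 q=0 v=1
  Δ1: clk:0→1
  Δ2: q:0→1
  Δ3: r:1→0, u:0→1
  (3Δ to stable)
t=1 Δ0: p=0 clk=1 r=0 u=1 q=1 v=1
  Δ1: clk:1→0
  (1Δ to stable)
t=2 Δ0: p=0 clk=0 r=0 u=1 q=1 v=1
  Δ1: clk:0→1
  Δ2: p:0→1, q:1→0
  Δ3: r:0→1
  (3Δ to stable)
t=3 Δ0: p=1 clk=1 r=1 u=1 q=0 v=1
  Δ1: clk:1→0
  (1Δ to stable)
t=4 Δ0: p=1 clk=0 r=1 u=1 q=0 v=1
  Δ1: clk:0→1
  Δ2: p:1→0, q:0→1
  Δ3: r:1→0
  (3Δ to stable)
t=5 Δ0: p=0 clk=1 r=0 u=1 q=1 v=1
  Δ1: clk:1→0, v:1→0
  Δ2: r:0→1
  (2Δ to stable)
t=6 Δ0: p=0 clk=0 r=1 u=1 q=1 v=0
  Δ1: clk:0→1
  (1Δ to stable)
t=7 Δ0: p=0 clk=1 r=1 u=1 q=1 v=0
  Δ1: clk:1→0
  (1Δ to stable)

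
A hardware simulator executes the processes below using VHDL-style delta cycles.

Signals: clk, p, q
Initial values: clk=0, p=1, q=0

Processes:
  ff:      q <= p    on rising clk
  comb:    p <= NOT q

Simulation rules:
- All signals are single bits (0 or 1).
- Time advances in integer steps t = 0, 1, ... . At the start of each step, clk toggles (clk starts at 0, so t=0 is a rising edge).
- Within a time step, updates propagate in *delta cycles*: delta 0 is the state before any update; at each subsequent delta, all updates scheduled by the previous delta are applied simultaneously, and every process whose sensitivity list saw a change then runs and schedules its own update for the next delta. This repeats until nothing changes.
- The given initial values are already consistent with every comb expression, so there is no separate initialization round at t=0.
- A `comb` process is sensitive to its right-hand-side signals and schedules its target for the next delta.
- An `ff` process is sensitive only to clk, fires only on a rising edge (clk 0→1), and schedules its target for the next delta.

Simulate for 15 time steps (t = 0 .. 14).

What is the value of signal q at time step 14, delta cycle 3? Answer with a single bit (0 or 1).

0

[bits: p,clk,q]
t=0: Δ0=100 Δ1=110 Δ2=111 Δ3=011 | 3Δ
t=1: Δ0=011 Δ1=001 | 1Δ
t=2: Δ0=001 Δ1=011 Δ2=010 Δ3=110 | 3Δ
t=3: Δ0=110 Δ1=100 | 1Δ
t=4: Δ0=100 Δ1=110 Δ2=111 Δ3=011 | 3Δ
t=5: Δ0=011 Δ1=001 | 1Δ
t=6: Δ0=001 Δ1=011 Δ2=010 Δ3=110 | 3Δ
t=7: Δ0=110 Δ1=100 | 1Δ
t=8: Δ0=100 Δ1=110 Δ2=111 Δ3=011 | 3Δ
t=9: Δ0=011 Δ1=001 | 1Δ
t=10: Δ0=001 Δ1=011 Δ2=010 Δ3=110 | 3Δ
t=11: Δ0=110 Δ1=100 | 1Δ
t=12: Δ0=100 Δ1=110 Δ2=111 Δ3=011 | 3Δ
t=13: Δ0=011 Δ1=001 | 1Δ
t=14: Δ0=001 Δ1=011 Δ2=010 Δ3=110 | 3Δ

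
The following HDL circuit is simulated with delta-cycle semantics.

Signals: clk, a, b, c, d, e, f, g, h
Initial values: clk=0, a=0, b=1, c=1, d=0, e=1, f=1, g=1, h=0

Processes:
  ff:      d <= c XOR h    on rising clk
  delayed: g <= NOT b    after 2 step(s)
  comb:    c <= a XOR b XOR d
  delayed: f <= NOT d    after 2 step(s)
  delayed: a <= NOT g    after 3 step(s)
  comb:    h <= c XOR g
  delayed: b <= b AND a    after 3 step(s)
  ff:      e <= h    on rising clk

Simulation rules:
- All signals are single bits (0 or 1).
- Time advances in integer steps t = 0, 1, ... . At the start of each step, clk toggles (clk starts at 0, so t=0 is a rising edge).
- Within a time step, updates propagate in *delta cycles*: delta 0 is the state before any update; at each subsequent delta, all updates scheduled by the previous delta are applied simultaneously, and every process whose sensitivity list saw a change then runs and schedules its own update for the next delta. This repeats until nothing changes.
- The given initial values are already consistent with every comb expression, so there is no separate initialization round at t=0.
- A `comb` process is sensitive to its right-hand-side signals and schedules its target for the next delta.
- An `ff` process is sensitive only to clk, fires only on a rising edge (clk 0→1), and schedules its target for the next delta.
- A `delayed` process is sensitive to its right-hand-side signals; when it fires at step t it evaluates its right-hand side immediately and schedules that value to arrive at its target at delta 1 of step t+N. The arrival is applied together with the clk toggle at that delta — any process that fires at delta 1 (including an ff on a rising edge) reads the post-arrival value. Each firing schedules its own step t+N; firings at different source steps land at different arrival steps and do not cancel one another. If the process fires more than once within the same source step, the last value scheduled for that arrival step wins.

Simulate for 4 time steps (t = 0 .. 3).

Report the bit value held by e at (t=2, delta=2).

t=0 Δ0: e=1 c=1 d=0 g=1 f=1 h=0 b=1 clk=0 a=0
  Δ1: clk:0→1
  Δ2: e:1→0, d:0→1
  Δ3: c:1→0
  Δ4: h:0→1
  (4Δ to stable)
t=1 Δ0: e=0 c=0 d=1 g=1 f=1 h=1 b=1 clk=1 a=0
  Δ1: clk:1→0
  (1Δ to stable)
t=2 Δ0: e=0 c=0 d=1 g=1 f=1 h=1 b=1 clk=0 a=0
  Δ1: f:1→0, clk:0→1
  Δ2: e:0→1
  (2Δ to stable)
t=3 Δ0: e=1 c=0 d=1 g=1 f=0 h=1 b=1 clk=1 a=0
  Δ1: clk:1→0
  (1Δ to stable)

1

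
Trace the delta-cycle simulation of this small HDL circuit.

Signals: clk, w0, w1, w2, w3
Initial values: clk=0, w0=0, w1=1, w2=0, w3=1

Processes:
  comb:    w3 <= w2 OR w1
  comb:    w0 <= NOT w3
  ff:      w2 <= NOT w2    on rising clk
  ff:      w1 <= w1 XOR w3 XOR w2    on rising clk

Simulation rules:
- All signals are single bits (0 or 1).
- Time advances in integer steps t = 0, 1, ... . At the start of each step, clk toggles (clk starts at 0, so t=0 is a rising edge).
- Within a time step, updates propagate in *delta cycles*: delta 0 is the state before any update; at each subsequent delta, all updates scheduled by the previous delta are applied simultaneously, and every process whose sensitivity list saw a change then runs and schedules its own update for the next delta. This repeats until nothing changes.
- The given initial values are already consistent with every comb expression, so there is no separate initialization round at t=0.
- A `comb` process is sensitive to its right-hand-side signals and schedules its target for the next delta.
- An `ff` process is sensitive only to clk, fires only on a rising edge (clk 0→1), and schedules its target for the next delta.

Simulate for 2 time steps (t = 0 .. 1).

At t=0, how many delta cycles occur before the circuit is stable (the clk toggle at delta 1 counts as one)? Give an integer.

2

[bits: w3,w1,w2,clk,w0]
t=0: Δ0=11000 Δ1=11010 Δ2=10110 | 2Δ
t=1: Δ0=10110 Δ1=10100 | 1Δ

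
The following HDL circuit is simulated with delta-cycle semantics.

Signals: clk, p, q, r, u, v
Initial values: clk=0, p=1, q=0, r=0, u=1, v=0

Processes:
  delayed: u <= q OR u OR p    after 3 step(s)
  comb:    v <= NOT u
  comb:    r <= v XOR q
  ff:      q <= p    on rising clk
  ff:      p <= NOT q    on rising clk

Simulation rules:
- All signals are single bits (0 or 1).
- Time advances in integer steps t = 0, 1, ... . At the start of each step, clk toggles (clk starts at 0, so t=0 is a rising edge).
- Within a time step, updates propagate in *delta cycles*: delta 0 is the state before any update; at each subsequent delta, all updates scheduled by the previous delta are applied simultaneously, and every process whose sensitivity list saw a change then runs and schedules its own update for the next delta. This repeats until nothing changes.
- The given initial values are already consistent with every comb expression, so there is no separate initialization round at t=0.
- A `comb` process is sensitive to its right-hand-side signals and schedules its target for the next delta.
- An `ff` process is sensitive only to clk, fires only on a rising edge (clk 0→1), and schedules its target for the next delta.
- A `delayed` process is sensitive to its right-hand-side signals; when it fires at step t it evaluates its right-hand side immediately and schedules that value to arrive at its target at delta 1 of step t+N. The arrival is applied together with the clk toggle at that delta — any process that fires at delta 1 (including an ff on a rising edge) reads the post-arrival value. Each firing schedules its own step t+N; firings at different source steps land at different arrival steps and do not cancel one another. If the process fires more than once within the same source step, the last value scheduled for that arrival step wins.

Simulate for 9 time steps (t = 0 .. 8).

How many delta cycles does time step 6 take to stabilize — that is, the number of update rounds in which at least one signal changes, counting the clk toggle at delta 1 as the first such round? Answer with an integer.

[bits: u,v,r,p,clk,q]
t=0: Δ0=100100 Δ1=100110 Δ2=100111 Δ3=101111 | 3Δ
t=1: Δ0=101111 Δ1=101101 | 1Δ
t=2: Δ0=101101 Δ1=101111 Δ2=101011 | 2Δ
t=3: Δ0=101011 Δ1=101001 | 1Δ
t=4: Δ0=101001 Δ1=101011 Δ2=101010 Δ3=100010 | 3Δ
t=5: Δ0=100010 Δ1=100000 | 1Δ
t=6: Δ0=100000 Δ1=100010 Δ2=100110 | 2Δ
t=7: Δ0=100110 Δ1=100100 | 1Δ
t=8: Δ0=100100 Δ1=100110 Δ2=100111 Δ3=101111 | 3Δ

2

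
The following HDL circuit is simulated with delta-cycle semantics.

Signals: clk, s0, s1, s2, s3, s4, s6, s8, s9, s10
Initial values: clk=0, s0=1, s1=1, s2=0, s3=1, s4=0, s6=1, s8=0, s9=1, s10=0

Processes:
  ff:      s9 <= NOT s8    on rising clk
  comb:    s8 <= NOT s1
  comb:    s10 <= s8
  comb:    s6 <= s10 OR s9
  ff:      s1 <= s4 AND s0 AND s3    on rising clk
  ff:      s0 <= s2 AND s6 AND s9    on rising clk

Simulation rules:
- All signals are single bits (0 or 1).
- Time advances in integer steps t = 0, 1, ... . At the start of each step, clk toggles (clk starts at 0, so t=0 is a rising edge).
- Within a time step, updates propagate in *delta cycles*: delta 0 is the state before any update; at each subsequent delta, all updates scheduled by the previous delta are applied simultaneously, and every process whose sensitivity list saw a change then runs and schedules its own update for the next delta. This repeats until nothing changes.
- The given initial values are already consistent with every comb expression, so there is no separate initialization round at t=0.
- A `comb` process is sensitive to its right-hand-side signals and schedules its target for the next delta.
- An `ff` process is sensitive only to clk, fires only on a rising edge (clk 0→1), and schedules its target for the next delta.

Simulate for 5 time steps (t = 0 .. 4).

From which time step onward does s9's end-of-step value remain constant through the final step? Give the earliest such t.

2

t=0 Δ0: s4=0 s0=1 s6=1 s8=0 s10=0 s1=1 clk=0 s2=0 s3=1 s9=1
  Δ1: clk:0→1
  Δ2: s0:1→0, s1:1→0
  Δ3: s8:0→1
  Δ4: s10:0→1
  (4Δ to stable)
t=1 Δ0: s4=0 s0=0 s6=1 s8=1 s10=1 s1=0 clk=1 s2=0 s3=1 s9=1
  Δ1: clk:1→0
  (1Δ to stable)
t=2 Δ0: s4=0 s0=0 s6=1 s8=1 s10=1 s1=0 clk=0 s2=0 s3=1 s9=1
  Δ1: clk:0→1
  Δ2: s9:1→0
  (2Δ to stable)
t=3 Δ0: s4=0 s0=0 s6=1 s8=1 s10=1 s1=0 clk=1 s2=0 s3=1 s9=0
  Δ1: clk:1→0
  (1Δ to stable)
t=4 Δ0: s4=0 s0=0 s6=1 s8=1 s10=1 s1=0 clk=0 s2=0 s3=1 s9=0
  Δ1: clk:0→1
  (1Δ to stable)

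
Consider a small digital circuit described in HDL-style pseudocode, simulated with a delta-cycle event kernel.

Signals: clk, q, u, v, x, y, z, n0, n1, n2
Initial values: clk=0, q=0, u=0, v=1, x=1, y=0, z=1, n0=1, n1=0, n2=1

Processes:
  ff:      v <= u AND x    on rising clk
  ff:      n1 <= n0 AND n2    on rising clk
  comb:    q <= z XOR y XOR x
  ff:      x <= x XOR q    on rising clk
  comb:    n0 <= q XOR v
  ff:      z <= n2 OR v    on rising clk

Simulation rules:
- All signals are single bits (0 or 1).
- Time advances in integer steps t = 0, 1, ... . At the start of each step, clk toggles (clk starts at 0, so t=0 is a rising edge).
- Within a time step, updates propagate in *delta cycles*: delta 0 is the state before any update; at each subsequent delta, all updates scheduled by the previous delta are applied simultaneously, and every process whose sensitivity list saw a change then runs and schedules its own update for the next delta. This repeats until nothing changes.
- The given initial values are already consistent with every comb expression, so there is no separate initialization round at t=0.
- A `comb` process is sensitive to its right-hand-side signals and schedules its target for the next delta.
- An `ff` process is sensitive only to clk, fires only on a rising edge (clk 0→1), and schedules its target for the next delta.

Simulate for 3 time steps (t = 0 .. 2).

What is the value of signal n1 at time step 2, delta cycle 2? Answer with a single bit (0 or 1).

0

t0.Δ0 q=0 v=1 y=0 u=0 n2=1 n0=1 n1=0 clk=0 z=1 x=1
t0.Δ1 q=0 v=1 y=0 u=0 n2=1 n0=1 n1=0 clk=1 z=1 x=1
t0.Δ2 q=0 v=0 y=0 u=0 n2=1 n0=1 n1=1 clk=1 z=1 x=1
t0.Δ3 q=0 v=0 y=0 u=0 n2=1 n0=0 n1=1 clk=1 z=1 x=1
t1.Δ0 q=0 v=0 y=0 u=0 n2=1 n0=0 n1=1 clk=1 z=1 x=1
t1.Δ1 q=0 v=0 y=0 u=0 n2=1 n0=0 n1=1 clk=0 z=1 x=1
t2.Δ0 q=0 v=0 y=0 u=0 n2=1 n0=0 n1=1 clk=0 z=1 x=1
t2.Δ1 q=0 v=0 y=0 u=0 n2=1 n0=0 n1=1 clk=1 z=1 x=1
t2.Δ2 q=0 v=0 y=0 u=0 n2=1 n0=0 n1=0 clk=1 z=1 x=1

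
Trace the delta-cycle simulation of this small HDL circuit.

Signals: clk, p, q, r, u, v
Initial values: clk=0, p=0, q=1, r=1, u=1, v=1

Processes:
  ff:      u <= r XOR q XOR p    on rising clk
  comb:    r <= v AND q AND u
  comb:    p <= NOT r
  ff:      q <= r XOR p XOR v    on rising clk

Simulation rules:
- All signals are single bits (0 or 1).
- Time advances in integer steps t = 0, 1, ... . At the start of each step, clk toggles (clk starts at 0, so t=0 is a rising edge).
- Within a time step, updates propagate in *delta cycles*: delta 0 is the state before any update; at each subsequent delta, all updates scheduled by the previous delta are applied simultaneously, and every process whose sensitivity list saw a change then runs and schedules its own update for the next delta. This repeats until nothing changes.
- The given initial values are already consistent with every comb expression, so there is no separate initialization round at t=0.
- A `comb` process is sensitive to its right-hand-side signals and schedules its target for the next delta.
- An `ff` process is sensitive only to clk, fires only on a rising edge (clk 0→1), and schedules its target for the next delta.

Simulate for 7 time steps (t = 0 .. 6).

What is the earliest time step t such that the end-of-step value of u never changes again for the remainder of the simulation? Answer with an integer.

2

t=0 Δ0: v=1 u=1 p=0 clk=0 r=1 q=1
  Δ1: clk:0→1
  Δ2: u:1→0, q:1→0
  Δ3: r:1→0
  Δ4: p:0→1
  (4Δ to stable)
t=1 Δ0: v=1 u=0 p=1 clk=1 r=0 q=0
  Δ1: clk:1→0
  (1Δ to stable)
t=2 Δ0: v=1 u=0 p=1 clk=0 r=0 q=0
  Δ1: clk:0→1
  Δ2: u:0→1
  (2Δ to stable)
t=3 Δ0: v=1 u=1 p=1 clk=1 r=0 q=0
  Δ1: clk:1→0
  (1Δ to stable)
t=4 Δ0: v=1 u=1 p=1 clk=0 r=0 q=0
  Δ1: clk:0→1
  (1Δ to stable)
t=5 Δ0: v=1 u=1 p=1 clk=1 r=0 q=0
  Δ1: clk:1→0
  (1Δ to stable)
t=6 Δ0: v=1 u=1 p=1 clk=0 r=0 q=0
  Δ1: clk:0→1
  (1Δ to stable)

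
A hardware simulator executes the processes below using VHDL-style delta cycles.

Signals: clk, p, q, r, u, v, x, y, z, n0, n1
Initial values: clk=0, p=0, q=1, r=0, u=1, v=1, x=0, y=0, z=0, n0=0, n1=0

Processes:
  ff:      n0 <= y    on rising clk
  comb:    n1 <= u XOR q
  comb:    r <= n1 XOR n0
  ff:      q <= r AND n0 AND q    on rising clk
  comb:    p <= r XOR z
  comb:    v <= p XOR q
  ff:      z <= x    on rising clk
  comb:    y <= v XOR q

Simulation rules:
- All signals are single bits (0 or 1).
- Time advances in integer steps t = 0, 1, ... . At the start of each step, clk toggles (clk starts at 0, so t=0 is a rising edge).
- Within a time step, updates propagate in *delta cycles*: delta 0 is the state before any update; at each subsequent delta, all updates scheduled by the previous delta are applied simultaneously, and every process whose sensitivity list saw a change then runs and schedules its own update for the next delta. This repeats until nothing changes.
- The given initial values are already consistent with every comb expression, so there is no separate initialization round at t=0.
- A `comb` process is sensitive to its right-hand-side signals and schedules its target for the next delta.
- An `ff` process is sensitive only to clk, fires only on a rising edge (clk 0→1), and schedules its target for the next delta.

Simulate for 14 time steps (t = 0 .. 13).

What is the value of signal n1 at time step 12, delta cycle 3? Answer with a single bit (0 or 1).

[bits: clk,y,n1,x,z,p,u,r,q,n0,v]
t=0: Δ0=00000010101 Δ1=10000010101 Δ2=10000010001 Δ3=11100010000 Δ4=10100011000 Δ5=10100111000 Δ6=10100111001 Δ7=11100111001 | 7Δ
t=1: Δ0=11100111001 Δ1=01100111001 | 1Δ
t=2: Δ0=01100111001 Δ1=11100111001 Δ2=11100111011 Δ3=11100110011 Δ4=11100010011 Δ5=11100010010 Δ6=10100010010 | 6Δ
t=3: Δ0=10100010010 Δ1=00100010010 | 1Δ
t=4: Δ0=00100010010 Δ1=10100010010 Δ2=10100010000 Δ3=10100011000 Δ4=10100111000 Δ5=10100111001 Δ6=11100111001 | 6Δ
t=5: Δ0=11100111001 Δ1=01100111001 | 1Δ
t=6: Δ0=01100111001 Δ1=11100111001 Δ2=11100111011 Δ3=11100110011 Δ4=11100010011 Δ5=11100010010 Δ6=10100010010 | 6Δ
t=7: Δ0=10100010010 Δ1=00100010010 | 1Δ
t=8: Δ0=00100010010 Δ1=10100010010 Δ2=10100010000 Δ3=10100011000 Δ4=10100111000 Δ5=10100111001 Δ6=11100111001 | 6Δ
t=9: Δ0=11100111001 Δ1=01100111001 | 1Δ
t=10: Δ0=01100111001 Δ1=11100111001 Δ2=11100111011 Δ3=11100110011 Δ4=11100010011 Δ5=11100010010 Δ6=10100010010 | 6Δ
t=11: Δ0=10100010010 Δ1=00100010010 | 1Δ
t=12: Δ0=00100010010 Δ1=10100010010 Δ2=10100010000 Δ3=10100011000 Δ4=10100111000 Δ5=10100111001 Δ6=11100111001 | 6Δ
t=13: Δ0=11100111001 Δ1=01100111001 | 1Δ

1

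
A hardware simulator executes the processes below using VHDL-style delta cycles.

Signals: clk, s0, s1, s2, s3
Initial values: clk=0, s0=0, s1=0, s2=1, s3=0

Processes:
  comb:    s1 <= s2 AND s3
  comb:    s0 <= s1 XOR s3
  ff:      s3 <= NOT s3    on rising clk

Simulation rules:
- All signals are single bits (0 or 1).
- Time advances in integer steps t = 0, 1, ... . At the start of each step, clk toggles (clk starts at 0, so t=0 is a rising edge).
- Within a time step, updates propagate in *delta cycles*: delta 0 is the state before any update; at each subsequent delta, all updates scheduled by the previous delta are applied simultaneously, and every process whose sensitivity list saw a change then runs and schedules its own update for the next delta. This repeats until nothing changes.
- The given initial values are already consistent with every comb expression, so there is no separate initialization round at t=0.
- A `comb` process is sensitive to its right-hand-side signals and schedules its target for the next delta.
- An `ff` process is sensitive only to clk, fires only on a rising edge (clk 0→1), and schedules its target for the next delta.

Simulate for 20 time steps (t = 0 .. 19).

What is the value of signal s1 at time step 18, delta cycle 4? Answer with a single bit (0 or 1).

[bits: s0,clk,s2,s1,s3]
t=0: Δ0=00100 Δ1=01100 Δ2=01101 Δ3=11111 Δ4=01111 | 4Δ
t=1: Δ0=01111 Δ1=00111 | 1Δ
t=2: Δ0=00111 Δ1=01111 Δ2=01110 Δ3=11100 Δ4=01100 | 4Δ
t=3: Δ0=01100 Δ1=00100 | 1Δ
t=4: Δ0=00100 Δ1=01100 Δ2=01101 Δ3=11111 Δ4=01111 | 4Δ
t=5: Δ0=01111 Δ1=00111 | 1Δ
t=6: Δ0=00111 Δ1=01111 Δ2=01110 Δ3=11100 Δ4=01100 | 4Δ
t=7: Δ0=01100 Δ1=00100 | 1Δ
t=8: Δ0=00100 Δ1=01100 Δ2=01101 Δ3=11111 Δ4=01111 | 4Δ
t=9: Δ0=01111 Δ1=00111 | 1Δ
t=10: Δ0=00111 Δ1=01111 Δ2=01110 Δ3=11100 Δ4=01100 | 4Δ
t=11: Δ0=01100 Δ1=00100 | 1Δ
t=12: Δ0=00100 Δ1=01100 Δ2=01101 Δ3=11111 Δ4=01111 | 4Δ
t=13: Δ0=01111 Δ1=00111 | 1Δ
t=14: Δ0=00111 Δ1=01111 Δ2=01110 Δ3=11100 Δ4=01100 | 4Δ
t=15: Δ0=01100 Δ1=00100 | 1Δ
t=16: Δ0=00100 Δ1=01100 Δ2=01101 Δ3=11111 Δ4=01111 | 4Δ
t=17: Δ0=01111 Δ1=00111 | 1Δ
t=18: Δ0=00111 Δ1=01111 Δ2=01110 Δ3=11100 Δ4=01100 | 4Δ
t=19: Δ0=01100 Δ1=00100 | 1Δ

0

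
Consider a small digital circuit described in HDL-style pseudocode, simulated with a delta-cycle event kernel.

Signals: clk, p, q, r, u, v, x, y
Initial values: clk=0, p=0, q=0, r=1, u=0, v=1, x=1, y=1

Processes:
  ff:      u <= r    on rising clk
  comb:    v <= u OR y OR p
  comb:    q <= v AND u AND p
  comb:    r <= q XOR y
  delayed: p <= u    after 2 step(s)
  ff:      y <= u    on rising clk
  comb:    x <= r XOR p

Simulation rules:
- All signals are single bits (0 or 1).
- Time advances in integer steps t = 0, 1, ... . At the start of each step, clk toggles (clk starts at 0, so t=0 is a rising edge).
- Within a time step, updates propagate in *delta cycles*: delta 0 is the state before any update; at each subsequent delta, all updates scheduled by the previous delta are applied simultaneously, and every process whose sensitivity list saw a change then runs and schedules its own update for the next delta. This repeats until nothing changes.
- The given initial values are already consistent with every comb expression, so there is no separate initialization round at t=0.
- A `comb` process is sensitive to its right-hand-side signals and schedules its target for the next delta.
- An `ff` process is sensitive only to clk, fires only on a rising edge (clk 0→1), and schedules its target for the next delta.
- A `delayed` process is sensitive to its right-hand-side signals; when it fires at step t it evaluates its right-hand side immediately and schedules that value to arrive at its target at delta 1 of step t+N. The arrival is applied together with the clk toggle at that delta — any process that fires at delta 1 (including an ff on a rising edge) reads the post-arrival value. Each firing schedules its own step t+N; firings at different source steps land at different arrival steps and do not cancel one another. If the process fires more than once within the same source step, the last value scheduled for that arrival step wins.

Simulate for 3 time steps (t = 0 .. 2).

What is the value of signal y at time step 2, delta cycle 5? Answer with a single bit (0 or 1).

1

t=0 Δ0: u=0 x=1 r=1 y=1 p=0 v=1 q=0 clk=0
  Δ1: clk:0→1
  Δ2: u:0→1, y:1→0
  Δ3: r:1→0
  Δ4: x:1→0
  (4Δ to stable)
t=1 Δ0: u=1 x=0 r=0 y=0 p=0 v=1 q=0 clk=1
  Δ1: clk:1→0
  (1Δ to stable)
t=2 Δ0: u=1 x=0 r=0 y=0 p=0 v=1 q=0 clk=0
  Δ1: p:0→1, clk:0→1
  Δ2: u:1→0, x:0→1, y:0→1, q:0→1
  Δ3: q:1→0
  Δ4: r:0→1
  Δ5: x:1→0
  (5Δ to stable)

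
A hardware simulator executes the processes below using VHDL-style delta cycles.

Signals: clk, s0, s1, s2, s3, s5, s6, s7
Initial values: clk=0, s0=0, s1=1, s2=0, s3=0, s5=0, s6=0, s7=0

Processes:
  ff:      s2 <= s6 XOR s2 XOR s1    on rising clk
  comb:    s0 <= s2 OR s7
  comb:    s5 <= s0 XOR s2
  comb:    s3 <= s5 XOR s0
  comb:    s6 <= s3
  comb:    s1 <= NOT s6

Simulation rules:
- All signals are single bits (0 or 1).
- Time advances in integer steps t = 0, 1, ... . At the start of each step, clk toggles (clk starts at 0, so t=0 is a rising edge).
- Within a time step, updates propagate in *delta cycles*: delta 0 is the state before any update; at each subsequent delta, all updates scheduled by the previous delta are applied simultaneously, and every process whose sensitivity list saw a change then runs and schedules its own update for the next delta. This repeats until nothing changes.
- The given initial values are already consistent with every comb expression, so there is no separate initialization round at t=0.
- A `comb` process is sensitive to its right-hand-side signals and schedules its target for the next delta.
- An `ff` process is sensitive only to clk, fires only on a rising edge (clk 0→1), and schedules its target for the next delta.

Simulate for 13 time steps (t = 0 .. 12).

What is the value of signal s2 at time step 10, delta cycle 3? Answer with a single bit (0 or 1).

t0.Δ0 s2=0 s6=0 s3=0 clk=0 s1=1 s0=0 s7=0 s5=0
t0.Δ1 s2=0 s6=0 s3=0 clk=1 s1=1 s0=0 s7=0 s5=0
t0.Δ2 s2=1 s6=0 s3=0 clk=1 s1=1 s0=0 s7=0 s5=0
t0.Δ3 s2=1 s6=0 s3=0 clk=1 s1=1 s0=1 s7=0 s5=1
t0.Δ4 s2=1 s6=0 s3=0 clk=1 s1=1 s0=1 s7=0 s5=0
t0.Δ5 s2=1 s6=0 s3=1 clk=1 s1=1 s0=1 s7=0 s5=0
t0.Δ6 s2=1 s6=1 s3=1 clk=1 s1=1 s0=1 s7=0 s5=0
t0.Δ7 s2=1 s6=1 s3=1 clk=1 s1=0 s0=1 s7=0 s5=0
t1.Δ0 s2=1 s6=1 s3=1 clk=1 s1=0 s0=1 s7=0 s5=0
t1.Δ1 s2=1 s6=1 s3=1 clk=0 s1=0 s0=1 s7=0 s5=0
t2.Δ0 s2=1 s6=1 s3=1 clk=0 s1=0 s0=1 s7=0 s5=0
t2.Δ1 s2=1 s6=1 s3=1 clk=1 s1=0 s0=1 s7=0 s5=0
t2.Δ2 s2=0 s6=1 s3=1 clk=1 s1=0 s0=1 s7=0 s5=0
t2.Δ3 s2=0 s6=1 s3=1 clk=1 s1=0 s0=0 s7=0 s5=1
t2.Δ4 s2=0 s6=1 s3=1 clk=1 s1=0 s0=0 s7=0 s5=0
t2.Δ5 s2=0 s6=1 s3=0 clk=1 s1=0 s0=0 s7=0 s5=0
t2.Δ6 s2=0 s6=0 s3=0 clk=1 s1=0 s0=0 s7=0 s5=0
t2.Δ7 s2=0 s6=0 s3=0 clk=1 s1=1 s0=0 s7=0 s5=0
t3.Δ0 s2=0 s6=0 s3=0 clk=1 s1=1 s0=0 s7=0 s5=0
t3.Δ1 s2=0 s6=0 s3=0 clk=0 s1=1 s0=0 s7=0 s5=0
t4.Δ0 s2=0 s6=0 s3=0 clk=0 s1=1 s0=0 s7=0 s5=0
t4.Δ1 s2=0 s6=0 s3=0 clk=1 s1=1 s0=0 s7=0 s5=0
t4.Δ2 s2=1 s6=0 s3=0 clk=1 s1=1 s0=0 s7=0 s5=0
t4.Δ3 s2=1 s6=0 s3=0 clk=1 s1=1 s0=1 s7=0 s5=1
t4.Δ4 s2=1 s6=0 s3=0 clk=1 s1=1 s0=1 s7=0 s5=0
t4.Δ5 s2=1 s6=0 s3=1 clk=1 s1=1 s0=1 s7=0 s5=0
t4.Δ6 s2=1 s6=1 s3=1 clk=1 s1=1 s0=1 s7=0 s5=0
t4.Δ7 s2=1 s6=1 s3=1 clk=1 s1=0 s0=1 s7=0 s5=0
t5.Δ0 s2=1 s6=1 s3=1 clk=1 s1=0 s0=1 s7=0 s5=0
t5.Δ1 s2=1 s6=1 s3=1 clk=0 s1=0 s0=1 s7=0 s5=0
t6.Δ0 s2=1 s6=1 s3=1 clk=0 s1=0 s0=1 s7=0 s5=0
t6.Δ1 s2=1 s6=1 s3=1 clk=1 s1=0 s0=1 s7=0 s5=0
t6.Δ2 s2=0 s6=1 s3=1 clk=1 s1=0 s0=1 s7=0 s5=0
t6.Δ3 s2=0 s6=1 s3=1 clk=1 s1=0 s0=0 s7=0 s5=1
t6.Δ4 s2=0 s6=1 s3=1 clk=1 s1=0 s0=0 s7=0 s5=0
t6.Δ5 s2=0 s6=1 s3=0 clk=1 s1=0 s0=0 s7=0 s5=0
t6.Δ6 s2=0 s6=0 s3=0 clk=1 s1=0 s0=0 s7=0 s5=0
t6.Δ7 s2=0 s6=0 s3=0 clk=1 s1=1 s0=0 s7=0 s5=0
t7.Δ0 s2=0 s6=0 s3=0 clk=1 s1=1 s0=0 s7=0 s5=0
t7.Δ1 s2=0 s6=0 s3=0 clk=0 s1=1 s0=0 s7=0 s5=0
t8.Δ0 s2=0 s6=0 s3=0 clk=0 s1=1 s0=0 s7=0 s5=0
t8.Δ1 s2=0 s6=0 s3=0 clk=1 s1=1 s0=0 s7=0 s5=0
t8.Δ2 s2=1 s6=0 s3=0 clk=1 s1=1 s0=0 s7=0 s5=0
t8.Δ3 s2=1 s6=0 s3=0 clk=1 s1=1 s0=1 s7=0 s5=1
t8.Δ4 s2=1 s6=0 s3=0 clk=1 s1=1 s0=1 s7=0 s5=0
t8.Δ5 s2=1 s6=0 s3=1 clk=1 s1=1 s0=1 s7=0 s5=0
t8.Δ6 s2=1 s6=1 s3=1 clk=1 s1=1 s0=1 s7=0 s5=0
t8.Δ7 s2=1 s6=1 s3=1 clk=1 s1=0 s0=1 s7=0 s5=0
t9.Δ0 s2=1 s6=1 s3=1 clk=1 s1=0 s0=1 s7=0 s5=0
t9.Δ1 s2=1 s6=1 s3=1 clk=0 s1=0 s0=1 s7=0 s5=0
t10.Δ0 s2=1 s6=1 s3=1 clk=0 s1=0 s0=1 s7=0 s5=0
t10.Δ1 s2=1 s6=1 s3=1 clk=1 s1=0 s0=1 s7=0 s5=0
t10.Δ2 s2=0 s6=1 s3=1 clk=1 s1=0 s0=1 s7=0 s5=0
t10.Δ3 s2=0 s6=1 s3=1 clk=1 s1=0 s0=0 s7=0 s5=1
t10.Δ4 s2=0 s6=1 s3=1 clk=1 s1=0 s0=0 s7=0 s5=0
t10.Δ5 s2=0 s6=1 s3=0 clk=1 s1=0 s0=0 s7=0 s5=0
t10.Δ6 s2=0 s6=0 s3=0 clk=1 s1=0 s0=0 s7=0 s5=0
t10.Δ7 s2=0 s6=0 s3=0 clk=1 s1=1 s0=0 s7=0 s5=0
t11.Δ0 s2=0 s6=0 s3=0 clk=1 s1=1 s0=0 s7=0 s5=0
t11.Δ1 s2=0 s6=0 s3=0 clk=0 s1=1 s0=0 s7=0 s5=0
t12.Δ0 s2=0 s6=0 s3=0 clk=0 s1=1 s0=0 s7=0 s5=0
t12.Δ1 s2=0 s6=0 s3=0 clk=1 s1=1 s0=0 s7=0 s5=0
t12.Δ2 s2=1 s6=0 s3=0 clk=1 s1=1 s0=0 s7=0 s5=0
t12.Δ3 s2=1 s6=0 s3=0 clk=1 s1=1 s0=1 s7=0 s5=1
t12.Δ4 s2=1 s6=0 s3=0 clk=1 s1=1 s0=1 s7=0 s5=0
t12.Δ5 s2=1 s6=0 s3=1 clk=1 s1=1 s0=1 s7=0 s5=0
t12.Δ6 s2=1 s6=1 s3=1 clk=1 s1=1 s0=1 s7=0 s5=0
t12.Δ7 s2=1 s6=1 s3=1 clk=1 s1=0 s0=1 s7=0 s5=0

0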